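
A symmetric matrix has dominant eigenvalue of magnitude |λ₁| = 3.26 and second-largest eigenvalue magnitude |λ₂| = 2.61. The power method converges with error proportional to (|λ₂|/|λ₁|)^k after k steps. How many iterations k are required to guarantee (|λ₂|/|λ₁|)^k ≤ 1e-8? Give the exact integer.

83

|λ₂/λ₁| = 2.61/3.26 = 0.80061
Need k ≥ ln(1e-8) / ln(0.80061) = -18.4207 / -0.2224 ≈ 82.835
Smallest integer k satisfying the bound: 83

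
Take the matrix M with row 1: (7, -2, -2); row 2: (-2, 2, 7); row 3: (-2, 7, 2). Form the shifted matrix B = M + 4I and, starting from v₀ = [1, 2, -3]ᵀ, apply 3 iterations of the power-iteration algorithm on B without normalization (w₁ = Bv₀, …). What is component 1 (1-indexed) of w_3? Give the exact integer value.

2493

B = M + 4I has rows (11, -2, -2); (-2, 6, 7); (-2, 7, 6)
w1 = Bv₀ = (13, -11, -6)
w2 = Bw1 = (177, -134, -139)
w3 = Bw2 = (2493, -2131, -2126)
Requested component of w3: 2493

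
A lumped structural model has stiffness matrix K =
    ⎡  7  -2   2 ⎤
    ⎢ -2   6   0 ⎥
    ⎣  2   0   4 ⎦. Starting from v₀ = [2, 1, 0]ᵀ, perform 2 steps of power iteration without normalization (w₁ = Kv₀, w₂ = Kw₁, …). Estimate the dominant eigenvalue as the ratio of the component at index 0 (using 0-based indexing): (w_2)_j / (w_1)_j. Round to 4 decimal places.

7.3333

w1 = Kv₀ = (7·2 + (-2)·1 + 2·0; (-2)·2 + 6·1 + 0·0; 2·2 + 0·1 + 4·0) = (12, 2, 4)
w2 = Kw1 = (7·12 + (-2)·2 + 2·4; (-2)·12 + 6·2 + 0·4; 2·12 + 0·2 + 4·4) = (88, -12, 40)
Ratio at component: 88 / 12 = 7.3333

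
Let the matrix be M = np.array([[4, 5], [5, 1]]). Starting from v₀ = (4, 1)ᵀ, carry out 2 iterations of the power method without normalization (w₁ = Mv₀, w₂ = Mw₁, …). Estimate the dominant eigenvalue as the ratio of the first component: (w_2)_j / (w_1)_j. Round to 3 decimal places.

9.000

w1 = Mv₀ = (4·4 + 5·1; 5·4 + 1·1) = (21, 21)
w2 = Mw1 = (4·21 + 5·21; 5·21 + 1·21) = (189, 126)
Ratio at component: 189 / 21 = 9.000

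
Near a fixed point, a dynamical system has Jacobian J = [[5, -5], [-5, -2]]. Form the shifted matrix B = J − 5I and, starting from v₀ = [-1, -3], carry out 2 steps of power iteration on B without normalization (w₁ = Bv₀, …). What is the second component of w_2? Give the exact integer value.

B = J − 5I has rows (0, -5); (-5, -7)
w1 = Bv₀ = (0·(-1) + (-5)·(-3); (-5)·(-1) + (-7)·(-3)) = (15, 26)
w2 = Bw1 = (0·15 + (-5)·26; (-5)·15 + (-7)·26) = (-130, -257)
Requested component of w2: -257

-257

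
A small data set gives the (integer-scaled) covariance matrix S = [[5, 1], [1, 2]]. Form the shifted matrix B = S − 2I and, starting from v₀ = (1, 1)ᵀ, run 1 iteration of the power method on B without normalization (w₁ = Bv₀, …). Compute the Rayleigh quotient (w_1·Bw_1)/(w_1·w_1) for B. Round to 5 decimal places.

B = S − 2I has rows (3, 1); (1, 0)
w1 = Bv₀ = (4, 1)
Bw1 = (13, 4)
w1·Bw1 = 56; w1·w1 = 17; μ ≈ 56/17 = 3.29412

μ ≈ 3.29412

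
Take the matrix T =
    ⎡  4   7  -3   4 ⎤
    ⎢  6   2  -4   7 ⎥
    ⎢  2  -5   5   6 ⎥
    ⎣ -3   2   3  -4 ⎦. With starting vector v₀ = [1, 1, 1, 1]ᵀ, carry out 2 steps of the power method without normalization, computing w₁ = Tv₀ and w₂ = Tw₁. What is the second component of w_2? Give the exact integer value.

w1 = Tv₀ = (4·1 + 7·1 + (-3)·1 + 4·1; 6·1 + 2·1 + (-4)·1 + 7·1; 2·1 + (-5)·1 + 5·1 + 6·1; (-3)·1 + 2·1 + 3·1 + (-4)·1) = (12, 11, 8, -2)
w2 = Tw1 = (4·12 + 7·11 + (-3)·8 + 4·(-2); 6·12 + 2·11 + (-4)·8 + 7·(-2); 2·12 + (-5)·11 + 5·8 + 6·(-2); (-3)·12 + 2·11 + 3·8 + (-4)·(-2)) = (93, 48, -3, 18)
The requested component of w2 is 48.

48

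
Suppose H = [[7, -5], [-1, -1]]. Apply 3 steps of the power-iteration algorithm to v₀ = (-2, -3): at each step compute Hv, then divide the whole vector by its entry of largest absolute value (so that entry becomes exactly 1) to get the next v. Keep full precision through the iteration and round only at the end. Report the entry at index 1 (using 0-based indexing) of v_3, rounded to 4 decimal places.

Hv0 = (1.00000, 5.00000); divide by 5.00000 → v1 = (0.20000, 1.00000)
Hv1 = (-3.60000, -1.20000); divide by -3.60000 → v2 = (1.00000, 0.33333)
Hv2 = (5.33333, -1.33333); divide by 5.33333 → v3 = (1.00000, -0.25000)
Requested entry of v3: 24/-96 = -0.2500

-0.2500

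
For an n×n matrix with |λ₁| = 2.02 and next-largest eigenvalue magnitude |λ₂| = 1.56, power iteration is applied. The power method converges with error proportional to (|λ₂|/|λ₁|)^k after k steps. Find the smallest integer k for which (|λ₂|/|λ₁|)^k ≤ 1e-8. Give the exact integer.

72

|λ₂/λ₁| = 1.56/2.02 = 0.77228
Need k ≥ ln(1e-8) / ln(0.77228) = -18.4207 / -0.2584 ≈ 71.284
Smallest integer k satisfying the bound: 72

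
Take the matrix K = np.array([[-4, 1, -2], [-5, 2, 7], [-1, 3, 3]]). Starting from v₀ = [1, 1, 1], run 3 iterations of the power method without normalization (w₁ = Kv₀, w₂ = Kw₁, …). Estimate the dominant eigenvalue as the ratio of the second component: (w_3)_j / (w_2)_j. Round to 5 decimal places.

w1 = Kv₀ = (-5, 4, 5)
w2 = Kw1 = (14, 68, 32)
w3 = Kw2 = (-52, 290, 286)
Ratio at component: 290 / 68 = 4.26471

λ ≈ 4.26471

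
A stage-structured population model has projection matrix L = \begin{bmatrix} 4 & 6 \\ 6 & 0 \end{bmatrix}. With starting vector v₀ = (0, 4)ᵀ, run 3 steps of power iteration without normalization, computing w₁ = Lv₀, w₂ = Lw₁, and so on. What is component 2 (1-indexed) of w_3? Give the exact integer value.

w1 = Lv₀ = (4·0 + 6·4; 6·0 + 0·4) = (24, 0)
w2 = Lw1 = (4·24 + 6·0; 6·24 + 0·0) = (96, 144)
w3 = Lw2 = (1248, 576)
The requested component of w3 is 576.

576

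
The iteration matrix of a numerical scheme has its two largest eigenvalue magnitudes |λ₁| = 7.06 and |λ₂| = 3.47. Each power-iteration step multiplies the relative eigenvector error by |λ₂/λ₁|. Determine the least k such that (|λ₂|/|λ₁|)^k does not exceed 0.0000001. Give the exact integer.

23

|λ₂/λ₁| = 3.47/7.06 = 0.49150
Need k ≥ ln(0.0000001) / ln(0.49150) = -16.1181 / -0.7103 ≈ 22.692
Smallest integer k satisfying the bound: 23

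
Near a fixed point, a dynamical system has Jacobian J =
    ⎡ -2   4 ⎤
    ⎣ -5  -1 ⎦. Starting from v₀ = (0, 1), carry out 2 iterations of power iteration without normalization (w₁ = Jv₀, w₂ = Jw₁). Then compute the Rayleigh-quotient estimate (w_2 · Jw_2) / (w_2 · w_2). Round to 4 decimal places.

w1 = Jv₀ = (4, -1)
w2 = Jw1 = (-12, -19)
Jw2 = (-52, 79)
w2·Jw2 = (-12)·(-52) + (-19)·79 = -877; w2·w2 = (-12)·(-12) + (-19)·(-19) = 505
λ ≈ -877/505 = -1.7366

-1.7366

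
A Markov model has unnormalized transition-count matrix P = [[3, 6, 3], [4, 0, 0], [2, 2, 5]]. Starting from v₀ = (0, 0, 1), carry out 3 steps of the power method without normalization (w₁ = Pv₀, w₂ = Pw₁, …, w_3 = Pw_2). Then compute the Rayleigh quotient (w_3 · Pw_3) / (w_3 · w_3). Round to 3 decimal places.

8.265

w1 = Pv₀ = (3, 0, 5)
w2 = Pw1 = (24, 12, 31)
w3 = Pw2 = (237, 96, 227)
Pw3 = (1968, 948, 1801)
w3·Pw3 = 237·1968 + 96·948 + 227·1801 = 966251; w3·w3 = 237·237 + 96·96 + 227·227 = 116914
λ ≈ 966251/116914 = 8.265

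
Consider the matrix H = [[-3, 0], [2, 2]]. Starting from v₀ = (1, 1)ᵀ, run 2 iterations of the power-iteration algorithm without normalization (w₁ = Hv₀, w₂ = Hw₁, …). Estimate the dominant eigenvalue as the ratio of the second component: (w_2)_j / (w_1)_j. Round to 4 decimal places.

0.5000

w1 = Hv₀ = ((-3)·1 + 0·1; 2·1 + 2·1) = (-3, 4)
w2 = Hw1 = ((-3)·(-3) + 0·4; 2·(-3) + 2·4) = (9, 2)
Ratio at component: 2 / 4 = 0.5000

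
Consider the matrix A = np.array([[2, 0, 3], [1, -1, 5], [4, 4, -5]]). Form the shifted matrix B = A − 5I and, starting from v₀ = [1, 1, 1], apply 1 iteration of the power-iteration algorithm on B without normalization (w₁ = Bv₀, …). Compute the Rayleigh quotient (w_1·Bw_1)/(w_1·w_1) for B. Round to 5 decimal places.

μ ≈ -10.00000

B = A − 5I has rows (-3, 0, 3); (1, -6, 5); (4, 4, -10)
w1 = Bv₀ = (0, 0, -2)
Bw1 = (-6, -10, 20)
w1·Bw1 = -40; w1·w1 = 4; μ ≈ -40/4 = -10.00000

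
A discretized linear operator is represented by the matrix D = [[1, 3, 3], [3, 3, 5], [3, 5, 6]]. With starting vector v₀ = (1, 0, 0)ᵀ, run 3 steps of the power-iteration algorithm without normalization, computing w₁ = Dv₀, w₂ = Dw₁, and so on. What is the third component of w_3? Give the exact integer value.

w1 = Dv₀ = (1·1 + 3·0 + 3·0; 3·1 + 3·0 + 5·0; 3·1 + 5·0 + 6·0) = (1, 3, 3)
w2 = Dw1 = (1·1 + 3·3 + 3·3; 3·1 + 3·3 + 5·3; 3·1 + 5·3 + 6·3) = (19, 27, 36)
w3 = Dw2 = (208, 318, 408)
The requested component of w3 is 408.

408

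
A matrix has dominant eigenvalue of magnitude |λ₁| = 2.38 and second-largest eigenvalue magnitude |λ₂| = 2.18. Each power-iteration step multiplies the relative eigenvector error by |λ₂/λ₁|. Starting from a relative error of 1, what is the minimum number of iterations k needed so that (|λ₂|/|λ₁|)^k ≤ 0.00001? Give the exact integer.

|λ₂/λ₁| = 2.18/2.38 = 0.91597
Need k ≥ ln(0.00001) / ln(0.91597) = -11.5129 / -0.0878 ≈ 131.163
Smallest integer k satisfying the bound: 132

132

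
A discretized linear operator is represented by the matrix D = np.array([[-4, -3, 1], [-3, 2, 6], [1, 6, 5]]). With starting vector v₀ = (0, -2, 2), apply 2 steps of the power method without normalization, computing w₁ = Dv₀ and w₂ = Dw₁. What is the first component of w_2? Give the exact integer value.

-58

w1 = Dv₀ = ((-4)·0 + (-3)·(-2) + 1·2; (-3)·0 + 2·(-2) + 6·2; 1·0 + 6·(-2) + 5·2) = (8, 8, -2)
w2 = Dw1 = ((-4)·8 + (-3)·8 + 1·(-2); (-3)·8 + 2·8 + 6·(-2); 1·8 + 6·8 + 5·(-2)) = (-58, -20, 46)
The requested component of w2 is -58.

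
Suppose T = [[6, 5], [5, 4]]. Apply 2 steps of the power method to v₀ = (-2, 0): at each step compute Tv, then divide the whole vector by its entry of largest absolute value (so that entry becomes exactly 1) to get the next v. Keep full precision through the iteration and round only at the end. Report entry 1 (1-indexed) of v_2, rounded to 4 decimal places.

1.0000

Tv0 = (-12.00000, -10.00000); divide by -12.00000 → v1 = (1.00000, 0.83333)
Tv1 = (10.16667, 8.33333); divide by 10.16667 → v2 = (1.00000, 0.81967)
Requested entry of v2: -122/-122 = 1.0000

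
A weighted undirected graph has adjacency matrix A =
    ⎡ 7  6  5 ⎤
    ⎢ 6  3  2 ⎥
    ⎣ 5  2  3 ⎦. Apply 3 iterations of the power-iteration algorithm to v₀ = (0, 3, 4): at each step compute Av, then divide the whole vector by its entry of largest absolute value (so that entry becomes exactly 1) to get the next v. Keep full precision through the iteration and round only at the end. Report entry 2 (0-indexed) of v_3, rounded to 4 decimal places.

0.5788

Av0 = (38.00000, 17.00000, 18.00000); divide by 38.00000 → v1 = (1.00000, 0.44737, 0.47368)
Av1 = (12.05263, 8.28947, 7.31579); divide by 12.05263 → v2 = (1.00000, 0.68777, 0.60699)
Av2 = (14.16157, 9.27729, 8.19651); divide by 14.16157 → v3 = (1.00000, 0.65510, 0.57879)
Requested entry of v3: 3754/6486 = 0.5788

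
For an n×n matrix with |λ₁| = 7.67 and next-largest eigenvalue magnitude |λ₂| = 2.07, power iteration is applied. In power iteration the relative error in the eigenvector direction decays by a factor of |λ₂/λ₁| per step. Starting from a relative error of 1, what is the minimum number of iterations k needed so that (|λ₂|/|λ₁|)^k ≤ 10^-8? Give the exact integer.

|λ₂/λ₁| = 2.07/7.67 = 0.26988
Need k ≥ ln(10^-8) / ln(0.26988) = -18.4207 / -1.3098 ≈ 14.064
Smallest integer k satisfying the bound: 15

15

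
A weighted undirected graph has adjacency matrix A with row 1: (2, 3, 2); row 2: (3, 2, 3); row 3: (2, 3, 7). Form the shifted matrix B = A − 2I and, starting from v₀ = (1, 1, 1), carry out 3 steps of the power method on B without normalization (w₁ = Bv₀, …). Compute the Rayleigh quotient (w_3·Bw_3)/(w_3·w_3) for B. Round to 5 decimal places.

B = A − 2I has rows (0, 3, 2); (3, 0, 3); (2, 3, 5)
w1 = Bv₀ = (5, 6, 10)
w2 = Bw1 = (38, 45, 78)
w3 = Bw2 = (291, 348, 601)
Bw3 = (2246, 2676, 4631)
w3·Bw3 = 4368065; w3·w3 = 566986; μ ≈ 4368065/566986 = 7.70401

7.70401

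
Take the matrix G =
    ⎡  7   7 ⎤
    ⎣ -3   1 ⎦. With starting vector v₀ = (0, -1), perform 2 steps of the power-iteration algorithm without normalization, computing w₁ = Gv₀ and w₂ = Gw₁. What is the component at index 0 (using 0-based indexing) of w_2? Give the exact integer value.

w1 = Gv₀ = (-7, -1)
w2 = Gw1 = (-56, 20)
The requested component of w2 is -56.

-56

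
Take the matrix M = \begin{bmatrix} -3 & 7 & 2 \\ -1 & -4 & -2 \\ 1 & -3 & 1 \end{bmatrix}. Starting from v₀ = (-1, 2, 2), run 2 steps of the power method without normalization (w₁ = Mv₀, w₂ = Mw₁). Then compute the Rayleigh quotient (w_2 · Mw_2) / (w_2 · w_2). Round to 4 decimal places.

w1 = Mv₀ = (21, -11, -5)
w2 = Mw1 = (-150, 33, 49)
Mw2 = (779, -80, -200)
w2·Mw2 = (-150)·779 + 33·(-80) + 49·(-200) = -129290; w2·w2 = (-150)·(-150) + 33·33 + 49·49 = 25990
λ ≈ -129290/25990 = -4.9746

λ ≈ -4.9746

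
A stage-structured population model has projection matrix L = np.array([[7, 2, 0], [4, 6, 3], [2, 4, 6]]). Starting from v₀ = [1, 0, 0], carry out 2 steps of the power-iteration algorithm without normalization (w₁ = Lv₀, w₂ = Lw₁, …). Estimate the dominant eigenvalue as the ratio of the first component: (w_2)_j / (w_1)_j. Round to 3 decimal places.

λ ≈ 8.143

w1 = Lv₀ = (7, 4, 2)
w2 = Lw1 = (57, 58, 42)
Ratio at component: 57 / 7 = 8.143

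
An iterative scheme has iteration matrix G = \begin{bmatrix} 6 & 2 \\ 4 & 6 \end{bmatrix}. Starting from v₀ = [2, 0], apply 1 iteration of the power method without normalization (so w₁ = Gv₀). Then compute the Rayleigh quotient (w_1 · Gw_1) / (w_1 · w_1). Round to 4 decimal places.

λ ≈ 8.7692

w1 = Gv₀ = (6·2 + 2·0; 4·2 + 6·0) = (12, 8)
Gw1 = (88, 96)
w1·Gw1 = 12·88 + 8·96 = 1824; w1·w1 = 12·12 + 8·8 = 208
λ ≈ 1824/208 = 8.7692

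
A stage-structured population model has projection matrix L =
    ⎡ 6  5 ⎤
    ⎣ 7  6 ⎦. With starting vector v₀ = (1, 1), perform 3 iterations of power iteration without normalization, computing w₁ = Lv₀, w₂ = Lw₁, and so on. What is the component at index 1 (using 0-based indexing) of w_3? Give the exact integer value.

w1 = Lv₀ = (11, 13)
w2 = Lw1 = (131, 155)
w3 = Lw2 = (1561, 1847)
The requested component of w3 is 1847.

1847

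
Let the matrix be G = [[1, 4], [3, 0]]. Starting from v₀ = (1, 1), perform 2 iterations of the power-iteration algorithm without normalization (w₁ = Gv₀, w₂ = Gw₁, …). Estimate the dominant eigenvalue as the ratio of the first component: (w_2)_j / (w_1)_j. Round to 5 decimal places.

w1 = Gv₀ = (5, 3)
w2 = Gw1 = (17, 15)
Ratio at component: 17 / 5 = 3.40000

3.40000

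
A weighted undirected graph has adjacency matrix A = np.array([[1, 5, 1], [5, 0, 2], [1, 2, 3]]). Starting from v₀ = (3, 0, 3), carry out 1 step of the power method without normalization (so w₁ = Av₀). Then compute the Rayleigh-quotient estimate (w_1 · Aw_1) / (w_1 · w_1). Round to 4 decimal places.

w1 = Av₀ = (6, 21, 12)
Aw1 = (123, 54, 84)
w1·Aw1 = 6·123 + 21·54 + 12·84 = 2880; w1·w1 = 6·6 + 21·21 + 12·12 = 621
λ ≈ 2880/621 = 4.6377

4.6377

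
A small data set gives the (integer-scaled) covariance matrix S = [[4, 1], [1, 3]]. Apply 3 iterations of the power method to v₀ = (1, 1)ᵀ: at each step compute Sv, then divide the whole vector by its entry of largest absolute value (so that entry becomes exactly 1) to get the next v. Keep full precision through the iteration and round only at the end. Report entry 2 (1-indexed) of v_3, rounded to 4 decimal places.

Sv0 = (5.00000, 4.00000); divide by 5.00000 → v1 = (1.00000, 0.80000)
Sv1 = (4.80000, 3.40000); divide by 4.80000 → v2 = (1.00000, 0.70833)
Sv2 = (4.70833, 3.12500); divide by 4.70833 → v3 = (1.00000, 0.66372)
Requested entry of v3: 75/113 = 0.6637

0.6637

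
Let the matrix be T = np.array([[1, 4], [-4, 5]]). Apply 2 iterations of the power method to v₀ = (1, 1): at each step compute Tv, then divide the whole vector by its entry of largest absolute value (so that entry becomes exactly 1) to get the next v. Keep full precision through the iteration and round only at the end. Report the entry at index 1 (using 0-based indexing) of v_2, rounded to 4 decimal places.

Tv0 = (5.00000, 1.00000); divide by 5.00000 → v1 = (1.00000, 0.20000)
Tv1 = (1.80000, -3.00000); divide by -3.00000 → v2 = (-0.60000, 1.00000)
Requested entry of v2: -15/-15 = 1.0000

1.0000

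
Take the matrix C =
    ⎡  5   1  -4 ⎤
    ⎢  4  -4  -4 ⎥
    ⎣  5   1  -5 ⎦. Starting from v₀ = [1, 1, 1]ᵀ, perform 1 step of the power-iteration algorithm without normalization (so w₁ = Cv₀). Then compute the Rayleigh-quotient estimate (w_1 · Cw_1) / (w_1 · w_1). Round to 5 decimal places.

w1 = Cv₀ = (2, -4, 1)
Cw1 = (2, 20, 1)
w1·Cw1 = 2·2 + (-4)·20 + 1·1 = -75; w1·w1 = 2·2 + (-4)·(-4) + 1·1 = 21
λ ≈ -75/21 = -3.57143

-3.57143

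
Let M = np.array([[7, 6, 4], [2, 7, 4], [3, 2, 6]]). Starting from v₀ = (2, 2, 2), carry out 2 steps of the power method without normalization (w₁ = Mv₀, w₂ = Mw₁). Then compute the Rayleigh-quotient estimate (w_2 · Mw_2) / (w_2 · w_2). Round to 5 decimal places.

w1 = Mv₀ = (7·2 + 6·2 + 4·2; 2·2 + 7·2 + 4·2; 3·2 + 2·2 + 6·2) = (34, 26, 22)
w2 = Mw1 = (7·34 + 6·26 + 4·22; 2·34 + 7·26 + 4·22; 3·34 + 2·26 + 6·22) = (482, 338, 286)
Mw2 = (6546, 4474, 3838)
w2·Mw2 = 482·6546 + 338·4474 + 286·3838 = 5765052; w2·w2 = 482·482 + 338·338 + 286·286 = 428364
λ ≈ 5765052/428364 = 13.45830

13.45830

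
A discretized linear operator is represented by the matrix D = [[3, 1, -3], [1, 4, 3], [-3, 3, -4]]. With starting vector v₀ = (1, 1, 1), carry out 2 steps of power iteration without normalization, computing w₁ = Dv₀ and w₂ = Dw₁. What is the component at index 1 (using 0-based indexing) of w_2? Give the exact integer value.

w1 = Dv₀ = (1, 8, -4)
w2 = Dw1 = (23, 21, 37)
The requested component of w2 is 21.

21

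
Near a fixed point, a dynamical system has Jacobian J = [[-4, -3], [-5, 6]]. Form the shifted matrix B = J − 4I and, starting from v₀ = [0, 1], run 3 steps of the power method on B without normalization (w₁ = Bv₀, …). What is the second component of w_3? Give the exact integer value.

B = J − 4I has rows (-8, -3); (-5, 2)
w1 = Bv₀ = (-3, 2)
w2 = Bw1 = (18, 19)
w3 = Bw2 = (-201, -52)
Requested component of w3: -52

-52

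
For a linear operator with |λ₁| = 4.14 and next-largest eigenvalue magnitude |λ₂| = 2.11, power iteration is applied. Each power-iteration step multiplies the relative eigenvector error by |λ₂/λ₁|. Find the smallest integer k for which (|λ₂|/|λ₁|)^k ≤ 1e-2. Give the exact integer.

|λ₂/λ₁| = 2.11/4.14 = 0.50966
Need k ≥ ln(1e-2) / ln(0.50966) = -4.6052 / -0.6740 ≈ 6.833
Smallest integer k satisfying the bound: 7

7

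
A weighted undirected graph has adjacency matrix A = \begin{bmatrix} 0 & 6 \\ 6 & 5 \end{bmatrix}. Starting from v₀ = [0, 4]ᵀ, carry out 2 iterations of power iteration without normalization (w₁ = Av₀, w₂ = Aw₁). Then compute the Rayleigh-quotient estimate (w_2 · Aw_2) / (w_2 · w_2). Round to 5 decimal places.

λ ≈ 8.77840

w1 = Av₀ = (24, 20)
w2 = Aw1 = (120, 244)
Aw2 = (1464, 1940)
w2·Aw2 = 120·1464 + 244·1940 = 649040; w2·w2 = 120·120 + 244·244 = 73936
λ ≈ 649040/73936 = 8.77840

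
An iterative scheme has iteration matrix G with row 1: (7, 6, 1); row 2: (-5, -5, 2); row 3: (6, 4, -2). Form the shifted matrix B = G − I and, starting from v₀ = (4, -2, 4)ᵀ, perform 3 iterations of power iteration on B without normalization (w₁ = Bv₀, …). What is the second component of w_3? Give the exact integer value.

100

B = G − I has rows (6, 6, 1); (-5, -6, 2); (6, 4, -3)
w1 = Bv₀ = (6·4 + 6·(-2) + 1·4; (-5)·4 + (-6)·(-2) + 2·4; 6·4 + 4·(-2) + (-3)·4) = (16, 0, 4)
w2 = Bw1 = (6·16 + 6·0 + 1·4; (-5)·16 + (-6)·0 + 2·4; 6·16 + 4·0 + (-3)·4) = (100, -72, 84)
w3 = Bw2 = (252, 100, 60)
Requested component of w3: 100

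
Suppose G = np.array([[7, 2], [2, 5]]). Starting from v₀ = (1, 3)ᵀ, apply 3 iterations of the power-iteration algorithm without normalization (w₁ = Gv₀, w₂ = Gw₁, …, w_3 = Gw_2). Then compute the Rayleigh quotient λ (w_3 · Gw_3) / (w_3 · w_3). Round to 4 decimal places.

w1 = Gv₀ = (13, 17)
w2 = Gw1 = (125, 111)
w3 = Gw2 = (1097, 805)
Gw3 = (9289, 6219)
w3·Gw3 = 1097·9289 + 805·6219 = 15196328; w3·w3 = 1097·1097 + 805·805 = 1851434
λ ≈ 15196328/1851434 = 8.2079

λ ≈ 8.2079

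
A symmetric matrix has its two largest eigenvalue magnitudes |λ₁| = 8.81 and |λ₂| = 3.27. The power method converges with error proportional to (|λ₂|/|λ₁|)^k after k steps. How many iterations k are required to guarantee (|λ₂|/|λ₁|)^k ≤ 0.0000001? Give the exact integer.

|λ₂/λ₁| = 3.27/8.81 = 0.37117
Need k ≥ ln(0.0000001) / ln(0.37117) = -16.1181 / -0.9911 ≈ 16.263
Smallest integer k satisfying the bound: 17

17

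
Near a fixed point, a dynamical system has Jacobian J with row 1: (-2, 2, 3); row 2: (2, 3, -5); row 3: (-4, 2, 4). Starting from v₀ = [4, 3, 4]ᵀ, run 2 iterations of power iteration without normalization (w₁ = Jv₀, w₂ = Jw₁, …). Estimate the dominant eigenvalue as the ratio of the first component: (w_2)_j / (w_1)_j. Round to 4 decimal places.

λ ≈ -0.8000

w1 = Jv₀ = ((-2)·4 + 2·3 + 3·4; 2·4 + 3·3 + (-5)·4; (-4)·4 + 2·3 + 4·4) = (10, -3, 6)
w2 = Jw1 = ((-2)·10 + 2·(-3) + 3·6; 2·10 + 3·(-3) + (-5)·6; (-4)·10 + 2·(-3) + 4·6) = (-8, -19, -22)
Ratio at component: -8 / 10 = -0.8000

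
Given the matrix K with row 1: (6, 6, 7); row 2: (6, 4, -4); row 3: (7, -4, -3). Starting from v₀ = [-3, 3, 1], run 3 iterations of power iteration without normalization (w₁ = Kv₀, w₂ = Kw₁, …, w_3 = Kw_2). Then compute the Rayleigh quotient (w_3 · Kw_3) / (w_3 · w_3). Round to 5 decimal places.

w1 = Kv₀ = (7, -10, -36)
w2 = Kw1 = (-270, 146, 197)
w3 = Kw2 = (635, -1824, -3065)
Kw3 = (-28589, 8774, 20936)
w3·Kw3 = 635·(-28589) + (-1824)·8774 + (-3065)·20936 = -98326631; w3·w3 = 635·635 + (-1824)·(-1824) + (-3065)·(-3065) = 13124426
λ ≈ -98326631/13124426 = -7.49188

-7.49188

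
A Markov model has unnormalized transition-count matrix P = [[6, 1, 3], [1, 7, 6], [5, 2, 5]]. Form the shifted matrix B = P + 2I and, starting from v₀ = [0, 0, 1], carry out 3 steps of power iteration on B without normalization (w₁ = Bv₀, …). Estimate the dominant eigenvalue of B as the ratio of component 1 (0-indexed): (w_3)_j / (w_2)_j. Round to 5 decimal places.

B = P + 2I has rows (8, 1, 3); (1, 9, 6); (5, 2, 7)
w1 = Bv₀ = (8·0 + 1·0 + 3·1; 1·0 + 9·0 + 6·1; 5·0 + 2·0 + 7·1) = (3, 6, 7)
w2 = Bw1 = (8·3 + 1·6 + 3·7; 1·3 + 9·6 + 6·7; 5·3 + 2·6 + 7·7) = (51, 99, 76)
w3 = Bw2 = (735, 1398, 985)
Ratio: 1398/99 = 14.12121

μ ≈ 14.12121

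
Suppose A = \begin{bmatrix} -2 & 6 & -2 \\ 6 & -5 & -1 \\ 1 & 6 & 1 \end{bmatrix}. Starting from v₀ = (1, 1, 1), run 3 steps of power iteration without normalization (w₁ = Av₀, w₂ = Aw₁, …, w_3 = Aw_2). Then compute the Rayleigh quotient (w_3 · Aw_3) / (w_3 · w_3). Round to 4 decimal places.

w1 = Av₀ = ((-2)·1 + 6·1 + (-2)·1; 6·1 + (-5)·1 + (-1)·1; 1·1 + 6·1 + 1·1) = (2, 0, 8)
w2 = Aw1 = ((-2)·2 + 6·0 + (-2)·8; 6·2 + (-5)·0 + (-1)·8; 1·2 + 6·0 + 1·8) = (-20, 4, 10)
w3 = Aw2 = (44, -150, 14)
Aw3 = (-1016, 1000, -842)
w3·Aw3 = 44·(-1016) + (-150)·1000 + 14·(-842) = -206492; w3·w3 = 44·44 + (-150)·(-150) + 14·14 = 24632
λ ≈ -206492/24632 = -8.3831

λ ≈ -8.3831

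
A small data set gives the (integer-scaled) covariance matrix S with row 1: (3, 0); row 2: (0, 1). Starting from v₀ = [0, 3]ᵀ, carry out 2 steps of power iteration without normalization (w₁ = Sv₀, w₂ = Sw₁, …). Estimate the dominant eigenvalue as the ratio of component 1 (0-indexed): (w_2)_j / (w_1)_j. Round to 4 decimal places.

w1 = Sv₀ = (3·0 + 0·3; 0·0 + 1·3) = (0, 3)
w2 = Sw1 = (3·0 + 0·3; 0·0 + 1·3) = (0, 3)
Ratio at component: 3 / 3 = 1.0000

λ ≈ 1.0000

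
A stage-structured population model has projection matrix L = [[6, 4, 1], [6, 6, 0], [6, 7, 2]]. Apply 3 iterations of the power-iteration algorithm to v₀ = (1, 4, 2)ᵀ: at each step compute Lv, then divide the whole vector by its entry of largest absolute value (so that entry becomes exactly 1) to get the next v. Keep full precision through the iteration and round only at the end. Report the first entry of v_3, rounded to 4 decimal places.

0.7162

Lv0 = (24.00000, 30.00000, 38.00000); divide by 38.00000 → v1 = (0.63158, 0.78947, 1.00000)
Lv1 = (7.94737, 8.52632, 11.31579); divide by 11.31579 → v2 = (0.70233, 0.75349, 1.00000)
Lv2 = (8.22791, 8.73488, 11.48837); divide by 11.48837 → v3 = (0.71619, 0.76032, 1.00000)
Requested entry of v3: 3538/4940 = 0.7162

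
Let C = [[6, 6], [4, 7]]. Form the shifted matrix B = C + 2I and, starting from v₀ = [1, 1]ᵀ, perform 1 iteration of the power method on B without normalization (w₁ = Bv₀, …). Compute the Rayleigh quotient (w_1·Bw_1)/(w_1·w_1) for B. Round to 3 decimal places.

B = C + 2I has rows (8, 6); (4, 9)
w1 = Bv₀ = (14, 13)
Bw1 = (190, 173)
w1·Bw1 = 4909; w1·w1 = 365; μ ≈ 4909/365 = 13.449

μ ≈ 13.449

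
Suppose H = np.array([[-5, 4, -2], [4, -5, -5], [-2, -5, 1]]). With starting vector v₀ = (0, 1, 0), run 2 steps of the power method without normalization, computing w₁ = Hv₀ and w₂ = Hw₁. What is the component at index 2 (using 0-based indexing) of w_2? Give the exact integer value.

12

w1 = Hv₀ = ((-5)·0 + 4·1 + (-2)·0; 4·0 + (-5)·1 + (-5)·0; (-2)·0 + (-5)·1 + 1·0) = (4, -5, -5)
w2 = Hw1 = ((-5)·4 + 4·(-5) + (-2)·(-5); 4·4 + (-5)·(-5) + (-5)·(-5); (-2)·4 + (-5)·(-5) + 1·(-5)) = (-30, 66, 12)
The requested component of w2 is 12.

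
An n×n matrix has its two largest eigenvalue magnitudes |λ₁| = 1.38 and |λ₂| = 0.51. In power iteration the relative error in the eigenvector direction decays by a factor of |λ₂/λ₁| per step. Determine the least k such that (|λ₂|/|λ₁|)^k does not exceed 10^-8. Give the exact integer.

19

|λ₂/λ₁| = 0.51/1.38 = 0.36957
Need k ≥ ln(10^-8) / ln(0.36957) = -18.4207 / -0.9954 ≈ 18.505
Smallest integer k satisfying the bound: 19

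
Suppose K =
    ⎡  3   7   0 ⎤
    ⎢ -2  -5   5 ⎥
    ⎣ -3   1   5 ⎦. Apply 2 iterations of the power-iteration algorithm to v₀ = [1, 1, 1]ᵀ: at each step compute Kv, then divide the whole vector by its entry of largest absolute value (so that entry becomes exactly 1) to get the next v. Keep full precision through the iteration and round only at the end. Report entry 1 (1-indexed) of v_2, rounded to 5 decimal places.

-0.94118

Kv0 = (10.000000, -2.000000, 3.000000); divide by 10.000000 → v1 = (1.000000, -0.200000, 0.300000)
Kv1 = (1.600000, 0.500000, -1.700000); divide by -1.700000 → v2 = (-0.941176, -0.294118, 1.000000)
Requested entry of v2: 16/-17 = -0.94118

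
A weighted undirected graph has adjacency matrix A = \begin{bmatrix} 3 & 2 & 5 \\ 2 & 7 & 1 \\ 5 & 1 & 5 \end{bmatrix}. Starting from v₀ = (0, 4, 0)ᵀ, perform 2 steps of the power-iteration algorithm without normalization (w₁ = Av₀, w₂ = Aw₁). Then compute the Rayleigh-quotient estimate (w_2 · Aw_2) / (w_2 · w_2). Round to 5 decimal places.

λ ≈ 9.43677

w1 = Av₀ = (3·0 + 2·4 + 5·0; 2·0 + 7·4 + 1·0; 5·0 + 1·4 + 5·0) = (8, 28, 4)
w2 = Aw1 = (3·8 + 2·28 + 5·4; 2·8 + 7·28 + 1·4; 5·8 + 1·28 + 5·4) = (100, 216, 88)
Aw2 = (1172, 1800, 1156)
w2·Aw2 = 100·1172 + 216·1800 + 88·1156 = 607728; w2·w2 = 100·100 + 216·216 + 88·88 = 64400
λ ≈ 607728/64400 = 9.43677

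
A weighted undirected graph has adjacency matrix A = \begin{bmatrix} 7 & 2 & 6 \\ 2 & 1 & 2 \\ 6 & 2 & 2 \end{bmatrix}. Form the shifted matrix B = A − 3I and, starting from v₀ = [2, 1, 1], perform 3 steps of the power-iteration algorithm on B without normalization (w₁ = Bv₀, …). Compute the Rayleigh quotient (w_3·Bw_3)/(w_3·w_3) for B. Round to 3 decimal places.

μ ≈ 8.704

B = A − 3I has rows (4, 2, 6); (2, -2, 2); (6, 2, -1)
w1 = Bv₀ = (4·2 + 2·1 + 6·1; 2·2 + (-2)·1 + 2·1; 6·2 + 2·1 + (-1)·1) = (16, 4, 13)
w2 = Bw1 = (4·16 + 2·4 + 6·13; 2·16 + (-2)·4 + 2·13; 6·16 + 2·4 + (-1)·13) = (150, 50, 91)
w3 = Bw2 = (1246, 382, 909)
Bw3 = (11202, 3546, 7331)
w3·Bw3 = 21976143; w3·w3 = 2524721; μ ≈ 21976143/2524721 = 8.704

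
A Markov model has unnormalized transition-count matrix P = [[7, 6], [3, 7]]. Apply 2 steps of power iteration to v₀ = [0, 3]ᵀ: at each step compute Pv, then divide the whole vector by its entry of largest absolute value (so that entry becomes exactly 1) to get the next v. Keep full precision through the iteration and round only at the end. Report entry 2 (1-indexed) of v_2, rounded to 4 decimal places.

Pv0 = (18.00000, 21.00000); divide by 21.00000 → v1 = (0.85714, 1.00000)
Pv1 = (12.00000, 9.57143); divide by 12.00000 → v2 = (1.00000, 0.79762)
Requested entry of v2: 201/252 = 0.7976

0.7976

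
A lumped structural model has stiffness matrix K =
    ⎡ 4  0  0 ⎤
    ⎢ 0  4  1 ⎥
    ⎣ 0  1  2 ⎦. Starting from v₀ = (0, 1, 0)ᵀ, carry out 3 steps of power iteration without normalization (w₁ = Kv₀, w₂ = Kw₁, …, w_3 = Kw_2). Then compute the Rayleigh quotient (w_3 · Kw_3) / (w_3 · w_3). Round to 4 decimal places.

4.4132

w1 = Kv₀ = (4·0 + 0·1 + 0·0; 0·0 + 4·1 + 1·0; 0·0 + 1·1 + 2·0) = (0, 4, 1)
w2 = Kw1 = (4·0 + 0·4 + 0·1; 0·0 + 4·4 + 1·1; 0·0 + 1·4 + 2·1) = (0, 17, 6)
w3 = Kw2 = (0, 74, 29)
Kw3 = (0, 325, 132)
w3·Kw3 = 0·0 + 74·325 + 29·132 = 27878; w3·w3 = 0·0 + 74·74 + 29·29 = 6317
λ ≈ 27878/6317 = 4.4132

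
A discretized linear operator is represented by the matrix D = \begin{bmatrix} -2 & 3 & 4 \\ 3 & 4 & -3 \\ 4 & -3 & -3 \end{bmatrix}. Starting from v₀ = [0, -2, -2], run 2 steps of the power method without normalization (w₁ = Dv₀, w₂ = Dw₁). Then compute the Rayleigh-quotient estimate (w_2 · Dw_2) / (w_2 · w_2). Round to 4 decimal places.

w1 = Dv₀ = (-14, -2, 12)
w2 = Dw1 = (70, -86, -86)
Dw2 = (-742, 124, 796)
w2·Dw2 = 70·(-742) + (-86)·124 + (-86)·796 = -131060; w2·w2 = 70·70 + (-86)·(-86) + (-86)·(-86) = 19692
λ ≈ -131060/19692 = -6.6555

-6.6555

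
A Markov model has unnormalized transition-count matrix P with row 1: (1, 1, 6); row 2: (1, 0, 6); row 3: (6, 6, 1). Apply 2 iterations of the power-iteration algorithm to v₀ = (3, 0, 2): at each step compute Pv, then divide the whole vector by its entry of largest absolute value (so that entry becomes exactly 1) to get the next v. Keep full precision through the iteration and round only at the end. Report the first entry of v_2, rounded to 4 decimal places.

0.7500

Pv0 = (15.00000, 15.00000, 20.00000); divide by 20.00000 → v1 = (0.75000, 0.75000, 1.00000)
Pv1 = (7.50000, 6.75000, 10.00000); divide by 10.00000 → v2 = (0.75000, 0.67500, 1.00000)
Requested entry of v2: 150/200 = 0.7500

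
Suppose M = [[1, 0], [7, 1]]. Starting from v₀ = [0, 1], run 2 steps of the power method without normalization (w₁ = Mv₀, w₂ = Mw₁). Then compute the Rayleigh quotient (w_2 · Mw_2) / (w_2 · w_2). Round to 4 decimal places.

1.0000

w1 = Mv₀ = (0, 1)
w2 = Mw1 = (0, 1)
Mw2 = (0, 1)
w2·Mw2 = 0·0 + 1·1 = 1; w2·w2 = 0·0 + 1·1 = 1
λ ≈ 1/1 = 1.0000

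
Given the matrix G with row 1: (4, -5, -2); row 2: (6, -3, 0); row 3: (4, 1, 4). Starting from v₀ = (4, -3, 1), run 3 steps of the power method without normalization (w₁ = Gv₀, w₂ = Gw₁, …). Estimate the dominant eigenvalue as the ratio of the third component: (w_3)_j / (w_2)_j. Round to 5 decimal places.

w1 = Gv₀ = (4·4 + (-5)·(-3) + (-2)·1; 6·4 + (-3)·(-3) + 0·1; 4·4 + 1·(-3) + 4·1) = (29, 33, 17)
w2 = Gw1 = (4·29 + (-5)·33 + (-2)·17; 6·29 + (-3)·33 + 0·17; 4·29 + 1·33 + 4·17) = (-83, 75, 217)
w3 = Gw2 = (-1141, -723, 611)
Ratio at component: 611 / 217 = 2.81567

2.81567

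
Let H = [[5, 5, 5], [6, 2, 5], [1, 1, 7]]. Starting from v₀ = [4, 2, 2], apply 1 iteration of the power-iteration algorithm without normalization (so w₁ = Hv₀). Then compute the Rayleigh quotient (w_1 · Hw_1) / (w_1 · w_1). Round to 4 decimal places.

λ ≈ 11.5470

w1 = Hv₀ = (5·4 + 5·2 + 5·2; 6·4 + 2·2 + 5·2; 1·4 + 1·2 + 7·2) = (40, 38, 20)
Hw1 = (490, 416, 218)
w1·Hw1 = 40·490 + 38·416 + 20·218 = 39768; w1·w1 = 40·40 + 38·38 + 20·20 = 3444
λ ≈ 39768/3444 = 11.5470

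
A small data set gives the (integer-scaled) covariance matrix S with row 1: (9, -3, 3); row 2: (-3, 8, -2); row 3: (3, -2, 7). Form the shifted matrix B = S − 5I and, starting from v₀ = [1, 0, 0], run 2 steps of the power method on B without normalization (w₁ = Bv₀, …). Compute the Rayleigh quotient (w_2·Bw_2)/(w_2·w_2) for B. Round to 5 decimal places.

B = S − 5I has rows (4, -3, 3); (-3, 3, -2); (3, -2, 2)
w1 = Bv₀ = (4·1 + (-3)·0 + 3·0; (-3)·1 + 3·0 + (-2)·0; 3·1 + (-2)·0 + 2·0) = (4, -3, 3)
w2 = Bw1 = (4·4 + (-3)·(-3) + 3·3; (-3)·4 + 3·(-3) + (-2)·3; 3·4 + (-2)·(-3) + 2·3) = (34, -27, 24)
Bw2 = (289, -231, 204)
w2·Bw2 = 20959; w2·w2 = 2461; μ ≈ 20959/2461 = 8.51646

8.51646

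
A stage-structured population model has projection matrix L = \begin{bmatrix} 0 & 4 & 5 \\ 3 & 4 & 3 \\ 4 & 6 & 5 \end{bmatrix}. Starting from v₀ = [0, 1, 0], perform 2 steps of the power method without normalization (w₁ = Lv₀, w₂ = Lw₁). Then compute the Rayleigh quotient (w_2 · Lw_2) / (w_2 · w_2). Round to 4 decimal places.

λ ≈ 11.5786

w1 = Lv₀ = (4, 4, 6)
w2 = Lw1 = (46, 46, 70)
Lw2 = (534, 532, 810)
w2·Lw2 = 46·534 + 46·532 + 70·810 = 105736; w2·w2 = 46·46 + 46·46 + 70·70 = 9132
λ ≈ 105736/9132 = 11.5786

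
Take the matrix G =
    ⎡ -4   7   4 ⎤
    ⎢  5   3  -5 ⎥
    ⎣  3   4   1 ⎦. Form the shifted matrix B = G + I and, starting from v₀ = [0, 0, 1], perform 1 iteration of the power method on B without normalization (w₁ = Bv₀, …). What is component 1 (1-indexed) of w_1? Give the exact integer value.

B = G + I has rows (-3, 7, 4); (5, 4, -5); (3, 4, 2)
w1 = Bv₀ = ((-3)·0 + 7·0 + 4·1; 5·0 + 4·0 + (-5)·1; 3·0 + 4·0 + 2·1) = (4, -5, 2)
Requested component of w1: 4

4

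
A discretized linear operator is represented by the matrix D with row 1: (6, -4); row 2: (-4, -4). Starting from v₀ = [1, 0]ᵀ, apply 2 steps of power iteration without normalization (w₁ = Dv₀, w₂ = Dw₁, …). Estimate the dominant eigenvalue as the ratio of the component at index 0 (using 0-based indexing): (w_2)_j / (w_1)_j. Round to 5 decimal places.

λ ≈ 8.66667

w1 = Dv₀ = (6·1 + (-4)·0; (-4)·1 + (-4)·0) = (6, -4)
w2 = Dw1 = (6·6 + (-4)·(-4); (-4)·6 + (-4)·(-4)) = (52, -8)
Ratio at component: 52 / 6 = 8.66667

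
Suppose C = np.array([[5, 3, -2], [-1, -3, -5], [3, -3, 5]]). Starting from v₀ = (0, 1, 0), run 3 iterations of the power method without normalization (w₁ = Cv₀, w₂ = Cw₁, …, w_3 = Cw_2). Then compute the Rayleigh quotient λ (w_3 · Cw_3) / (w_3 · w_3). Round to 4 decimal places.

λ ≈ 0.6274

w1 = Cv₀ = (5·0 + 3·1 + (-2)·0; (-1)·0 + (-3)·1 + (-5)·0; 3·0 + (-3)·1 + 5·0) = (3, -3, -3)
w2 = Cw1 = (5·3 + 3·(-3) + (-2)·(-3); (-1)·3 + (-3)·(-3) + (-5)·(-3); 3·3 + (-3)·(-3) + 5·(-3)) = (12, 21, 3)
w3 = Cw2 = (117, -90, -12)
Cw3 = (339, 213, 561)
w3·Cw3 = 117·339 + (-90)·213 + (-12)·561 = 13761; w3·w3 = 117·117 + (-90)·(-90) + (-12)·(-12) = 21933
λ ≈ 13761/21933 = 0.6274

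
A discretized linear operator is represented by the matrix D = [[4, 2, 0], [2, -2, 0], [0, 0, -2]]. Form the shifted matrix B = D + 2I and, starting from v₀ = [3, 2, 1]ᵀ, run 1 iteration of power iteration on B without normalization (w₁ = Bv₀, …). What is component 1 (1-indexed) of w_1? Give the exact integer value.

B = D + 2I has rows (6, 2, 0); (2, 0, 0); (0, 0, 0)
w1 = Bv₀ = (22, 6, 0)
Requested component of w1: 22

22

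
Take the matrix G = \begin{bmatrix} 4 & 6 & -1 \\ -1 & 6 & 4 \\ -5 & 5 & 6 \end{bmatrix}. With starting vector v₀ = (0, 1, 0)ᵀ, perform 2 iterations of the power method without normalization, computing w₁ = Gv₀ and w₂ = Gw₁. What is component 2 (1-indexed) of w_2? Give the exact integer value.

50

w1 = Gv₀ = (4·0 + 6·1 + (-1)·0; (-1)·0 + 6·1 + 4·0; (-5)·0 + 5·1 + 6·0) = (6, 6, 5)
w2 = Gw1 = (4·6 + 6·6 + (-1)·5; (-1)·6 + 6·6 + 4·5; (-5)·6 + 5·6 + 6·5) = (55, 50, 30)
The requested component of w2 is 50.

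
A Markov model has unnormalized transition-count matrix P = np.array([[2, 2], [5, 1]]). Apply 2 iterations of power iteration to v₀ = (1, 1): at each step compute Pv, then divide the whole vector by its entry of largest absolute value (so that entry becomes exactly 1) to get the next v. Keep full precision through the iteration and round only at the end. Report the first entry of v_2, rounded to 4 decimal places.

Pv0 = (4.00000, 6.00000); divide by 6.00000 → v1 = (0.66667, 1.00000)
Pv1 = (3.33333, 4.33333); divide by 4.33333 → v2 = (0.76923, 1.00000)
Requested entry of v2: 20/26 = 0.7692

0.7692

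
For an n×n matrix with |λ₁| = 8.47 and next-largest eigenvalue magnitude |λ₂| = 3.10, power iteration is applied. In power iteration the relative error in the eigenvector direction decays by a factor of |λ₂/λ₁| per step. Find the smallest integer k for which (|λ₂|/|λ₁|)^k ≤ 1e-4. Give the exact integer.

|λ₂/λ₁| = 3.10/8.47 = 0.36600
Need k ≥ ln(1e-4) / ln(0.36600) = -9.2103 / -1.0051 ≈ 9.163
Smallest integer k satisfying the bound: 10

10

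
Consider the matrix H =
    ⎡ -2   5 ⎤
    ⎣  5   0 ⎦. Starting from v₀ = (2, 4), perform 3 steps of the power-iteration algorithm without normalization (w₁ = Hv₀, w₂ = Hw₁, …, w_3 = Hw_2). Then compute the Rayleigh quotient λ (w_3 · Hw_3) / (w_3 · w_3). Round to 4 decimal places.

λ ≈ 0.4453

w1 = Hv₀ = (16, 10)
w2 = Hw1 = (18, 80)
w3 = Hw2 = (364, 90)
Hw3 = (-278, 1820)
w3·Hw3 = 364·(-278) + 90·1820 = 62608; w3·w3 = 364·364 + 90·90 = 140596
λ ≈ 62608/140596 = 0.4453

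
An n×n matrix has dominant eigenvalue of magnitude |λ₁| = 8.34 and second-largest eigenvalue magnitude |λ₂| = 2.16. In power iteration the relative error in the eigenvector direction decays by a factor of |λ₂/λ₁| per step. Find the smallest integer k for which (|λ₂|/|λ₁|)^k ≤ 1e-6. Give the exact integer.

11

|λ₂/λ₁| = 2.16/8.34 = 0.25899
Need k ≥ ln(1e-6) / ln(0.25899) = -13.8155 / -1.3510 ≈ 10.226
Smallest integer k satisfying the bound: 11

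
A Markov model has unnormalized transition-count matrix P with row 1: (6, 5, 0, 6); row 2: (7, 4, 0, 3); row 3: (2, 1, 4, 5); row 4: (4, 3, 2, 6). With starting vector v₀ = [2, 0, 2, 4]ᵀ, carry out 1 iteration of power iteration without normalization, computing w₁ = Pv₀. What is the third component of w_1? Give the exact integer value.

w1 = Pv₀ = (36, 26, 32, 36)
The requested component of w1 is 32.

32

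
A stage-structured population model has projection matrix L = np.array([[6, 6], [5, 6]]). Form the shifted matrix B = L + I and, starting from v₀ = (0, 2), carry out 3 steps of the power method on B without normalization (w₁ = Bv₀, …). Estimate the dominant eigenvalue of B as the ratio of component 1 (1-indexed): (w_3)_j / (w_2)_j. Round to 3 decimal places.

12.643

B = L + I has rows (7, 6); (5, 7)
w1 = Bv₀ = (7·0 + 6·2; 5·0 + 7·2) = (12, 14)
w2 = Bw1 = (7·12 + 6·14; 5·12 + 7·14) = (168, 158)
w3 = Bw2 = (2124, 1946)
Ratio: 2124/168 = 12.643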